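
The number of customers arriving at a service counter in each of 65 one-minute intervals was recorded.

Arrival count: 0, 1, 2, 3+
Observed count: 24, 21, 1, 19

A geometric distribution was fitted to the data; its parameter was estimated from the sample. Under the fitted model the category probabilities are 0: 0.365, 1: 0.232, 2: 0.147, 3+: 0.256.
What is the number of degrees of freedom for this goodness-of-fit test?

There are k = 4 categories and 1 parameter estimated from the data, so df = 4 − 1 − 1 = 2.

2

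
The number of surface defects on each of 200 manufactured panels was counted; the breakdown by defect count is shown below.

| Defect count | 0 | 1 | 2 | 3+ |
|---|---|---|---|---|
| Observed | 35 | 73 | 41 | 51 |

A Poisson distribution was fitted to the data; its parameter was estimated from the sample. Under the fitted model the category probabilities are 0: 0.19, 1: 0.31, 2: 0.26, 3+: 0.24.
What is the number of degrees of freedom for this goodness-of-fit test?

2

There are k = 4 categories and 1 parameter estimated from the data, so df = 4 − 1 − 1 = 2.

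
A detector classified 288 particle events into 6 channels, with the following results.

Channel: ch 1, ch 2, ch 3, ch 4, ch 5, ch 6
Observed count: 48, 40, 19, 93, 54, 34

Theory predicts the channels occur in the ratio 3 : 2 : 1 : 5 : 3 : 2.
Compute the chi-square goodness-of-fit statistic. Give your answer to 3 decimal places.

1.378

Ratio total = 16. Expected counts: 288×3/16 = 54, 288×2/16 = 36, 288×1/16 = 18, 288×5/16 = 90, 288×3/16 = 54, 288×2/16 = 36.
ch 1: (48 − 54)²/54 = 36/54 = 0.6667
ch 2: (40 − 36)²/36 = 16/36 = 0.4444
ch 3: (19 − 18)²/18 = 1/18 = 0.0556
ch 4: (93 − 90)²/90 = 9/90 = 0.1000
ch 5: (54 − 54)²/54 = 0/54 = 0.0000
ch 6: (34 − 36)²/36 = 4/36 = 0.1111
Sum = 1.378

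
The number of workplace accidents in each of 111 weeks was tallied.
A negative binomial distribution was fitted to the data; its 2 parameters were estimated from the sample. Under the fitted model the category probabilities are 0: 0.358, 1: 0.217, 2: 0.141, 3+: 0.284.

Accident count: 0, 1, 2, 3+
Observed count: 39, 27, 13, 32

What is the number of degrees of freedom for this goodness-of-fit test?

There are k = 4 categories and 2 parameters estimated from the data, so df = 4 − 1 − 2 = 1.

1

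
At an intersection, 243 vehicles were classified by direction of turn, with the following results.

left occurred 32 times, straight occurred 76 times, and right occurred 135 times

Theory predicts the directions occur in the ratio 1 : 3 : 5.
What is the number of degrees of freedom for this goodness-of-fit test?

There are k = 3 categories and no parameters were estimated from the data, so df = 3 − 1 = 2.

2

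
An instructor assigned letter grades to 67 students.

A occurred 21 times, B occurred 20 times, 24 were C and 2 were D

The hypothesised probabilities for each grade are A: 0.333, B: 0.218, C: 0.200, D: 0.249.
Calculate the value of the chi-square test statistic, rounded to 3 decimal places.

Expected counts E_i = n·p_i: 67×0.333 = 22.311, 67×0.218 = 14.606, 67×0.200 = 13.4, 67×0.249 = 16.683.
cat         O        E   (O−E)²/E
A          21   22.311     0.0770
B          20   14.606     1.9920
C          24     13.4     8.3851
D           2   16.683    12.9228
Sum = 23.377

23.377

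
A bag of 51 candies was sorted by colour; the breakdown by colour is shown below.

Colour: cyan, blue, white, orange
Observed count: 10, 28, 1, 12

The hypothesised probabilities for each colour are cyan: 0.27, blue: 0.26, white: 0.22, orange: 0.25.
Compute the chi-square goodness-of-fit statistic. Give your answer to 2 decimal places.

Expected counts E_i = n·p_i: 51×0.27 = 13.77, 51×0.26 = 13.26, 51×0.22 = 11.22, 51×0.25 = 12.75.
χ² = (10−13.77)²/13.77 + (28−13.26)²/13.26 + (1−11.22)²/11.22 + (12−12.75)²/12.75
   = 1.032 + 16.385 + 9.309 + 0.044
Sum = 26.77

26.77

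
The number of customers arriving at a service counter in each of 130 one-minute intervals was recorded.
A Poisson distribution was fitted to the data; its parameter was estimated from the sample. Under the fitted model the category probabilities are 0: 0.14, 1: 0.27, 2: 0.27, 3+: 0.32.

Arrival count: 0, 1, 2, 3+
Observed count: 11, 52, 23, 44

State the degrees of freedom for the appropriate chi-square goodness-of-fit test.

2

There are k = 4 categories and 1 parameter estimated from the data, so df = 4 − 1 − 1 = 2.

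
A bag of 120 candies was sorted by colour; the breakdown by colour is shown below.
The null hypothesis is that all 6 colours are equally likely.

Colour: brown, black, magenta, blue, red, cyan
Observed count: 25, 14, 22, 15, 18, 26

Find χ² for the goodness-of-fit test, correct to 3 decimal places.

6.500

Expected count for each of the 6 categories: 120/6 = 20.
brown: (25 − 20)²/20 = 25/20 = 1.2500
black: (14 − 20)²/20 = 36/20 = 1.8000
magenta: (22 − 20)²/20 = 4/20 = 0.2000
blue: (15 − 20)²/20 = 25/20 = 1.2500
red: (18 − 20)²/20 = 4/20 = 0.2000
cyan: (26 − 20)²/20 = 36/20 = 1.8000
Sum = 6.500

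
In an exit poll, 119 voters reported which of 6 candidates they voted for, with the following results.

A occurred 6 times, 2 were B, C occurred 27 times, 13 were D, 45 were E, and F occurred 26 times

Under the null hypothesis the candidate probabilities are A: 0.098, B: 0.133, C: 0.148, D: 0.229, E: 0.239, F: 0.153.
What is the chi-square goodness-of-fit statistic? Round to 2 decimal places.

Expected counts E_i = n·p_i: 119×0.098 = 11.662, 119×0.133 = 15.827, 119×0.148 = 17.612, 119×0.229 = 27.251, 119×0.239 = 28.441, 119×0.153 = 18.207.
A: (6 − 11.662)²/11.662 = 32.058244/11.662 = 2.749
B: (2 − 15.827)²/15.827 = 191.185929/15.827 = 12.080
C: (27 − 17.612)²/17.612 = 88.134544/17.612 = 5.004
D: (13 − 27.251)²/27.251 = 203.091001/27.251 = 7.453
E: (45 − 28.441)²/28.441 = 274.200481/28.441 = 9.641
F: (26 − 18.207)²/18.207 = 60.730849/18.207 = 3.336
Sum = 40.26

40.26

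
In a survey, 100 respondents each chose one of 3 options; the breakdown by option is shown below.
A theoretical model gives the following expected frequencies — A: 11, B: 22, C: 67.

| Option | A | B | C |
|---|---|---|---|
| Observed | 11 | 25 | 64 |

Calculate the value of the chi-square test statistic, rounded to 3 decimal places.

0.543

cat         O        E   (O−E)²/E
A          11       11     0.0000
B          25       22     0.4091
C          64       67     0.1343
Sum = 0.543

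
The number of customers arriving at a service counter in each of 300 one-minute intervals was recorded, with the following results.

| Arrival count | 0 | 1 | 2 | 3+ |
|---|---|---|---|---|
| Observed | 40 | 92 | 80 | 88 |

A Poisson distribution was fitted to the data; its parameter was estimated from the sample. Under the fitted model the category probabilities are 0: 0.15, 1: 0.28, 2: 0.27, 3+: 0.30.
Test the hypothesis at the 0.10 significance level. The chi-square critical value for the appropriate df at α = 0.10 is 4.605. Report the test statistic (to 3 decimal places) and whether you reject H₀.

Expected counts E_i = n·p_i: 300×0.15 = 45, 300×0.28 = 84, 300×0.27 = 81, 300×0.30 = 90.
cat         O        E   (O−E)²/E
0          40       45     0.5556
1          92       84     0.7619
2          80       81     0.0123
3+         88       90     0.0444
Sum = 1.374
df = 2. Since 1.374 < 4.605, we do not reject H₀.

1.374; do not reject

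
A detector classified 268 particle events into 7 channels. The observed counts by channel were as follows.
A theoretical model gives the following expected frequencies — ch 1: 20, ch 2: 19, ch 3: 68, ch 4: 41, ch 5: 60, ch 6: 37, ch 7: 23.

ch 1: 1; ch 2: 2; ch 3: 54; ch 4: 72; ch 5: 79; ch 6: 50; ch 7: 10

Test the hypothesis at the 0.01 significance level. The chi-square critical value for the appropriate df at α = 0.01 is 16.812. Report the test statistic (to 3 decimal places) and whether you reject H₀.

ch 1: (1 − 20)²/20 = 361/20 = 18.0500
ch 2: (2 − 19)²/19 = 289/19 = 15.2105
ch 3: (54 − 68)²/68 = 196/68 = 2.8824
ch 4: (72 − 41)²/41 = 961/41 = 23.4390
ch 5: (79 − 60)²/60 = 361/60 = 6.0167
ch 6: (50 − 37)²/37 = 169/37 = 4.5676
ch 7: (10 − 23)²/23 = 169/23 = 7.3478
Sum = 77.514
df = 6. Since 77.514 > 16.812, we reject H₀.

77.514; reject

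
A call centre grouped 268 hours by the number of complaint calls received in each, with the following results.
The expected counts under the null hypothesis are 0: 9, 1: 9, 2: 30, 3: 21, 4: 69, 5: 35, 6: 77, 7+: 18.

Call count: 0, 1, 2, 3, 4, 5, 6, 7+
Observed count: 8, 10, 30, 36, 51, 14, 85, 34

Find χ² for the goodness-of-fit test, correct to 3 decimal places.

χ² = (8−9)²/9 + (10−9)²/9 + (30−30)²/30 + (36−21)²/21 + (51−69)²/69 + (14−35)²/35 + (85−77)²/77 + (34−18)²/18
   = 0.1111 + 0.1111 + 0.0000 + 10.7143 + 4.6957 + 12.6000 + 0.8312 + 14.2222
Sum = 43.286

43.286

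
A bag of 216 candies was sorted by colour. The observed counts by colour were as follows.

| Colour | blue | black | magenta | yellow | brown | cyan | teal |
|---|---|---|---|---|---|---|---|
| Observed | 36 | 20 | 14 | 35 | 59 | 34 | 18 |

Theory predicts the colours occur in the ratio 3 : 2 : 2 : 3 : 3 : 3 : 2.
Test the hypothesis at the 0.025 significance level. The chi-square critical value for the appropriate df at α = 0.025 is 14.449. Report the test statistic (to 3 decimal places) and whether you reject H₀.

Ratio total = 18. Expected counts: 216×3/18 = 36, 216×2/18 = 24, 216×2/18 = 24, 216×3/18 = 36, 216×3/18 = 36, 216×3/18 = 36, 216×2/18 = 24.
blue: (36 − 36)²/36 = 0/36 = 0.0000
black: (20 − 24)²/24 = 16/24 = 0.6667
magenta: (14 − 24)²/24 = 100/24 = 4.1667
yellow: (35 − 36)²/36 = 1/36 = 0.0278
brown: (59 − 36)²/36 = 529/36 = 14.6944
cyan: (34 − 36)²/36 = 4/36 = 0.1111
teal: (18 − 24)²/24 = 36/24 = 1.5000
Sum = 21.167
df = 6. Since 21.167 > 14.449, we reject H₀.

21.167; reject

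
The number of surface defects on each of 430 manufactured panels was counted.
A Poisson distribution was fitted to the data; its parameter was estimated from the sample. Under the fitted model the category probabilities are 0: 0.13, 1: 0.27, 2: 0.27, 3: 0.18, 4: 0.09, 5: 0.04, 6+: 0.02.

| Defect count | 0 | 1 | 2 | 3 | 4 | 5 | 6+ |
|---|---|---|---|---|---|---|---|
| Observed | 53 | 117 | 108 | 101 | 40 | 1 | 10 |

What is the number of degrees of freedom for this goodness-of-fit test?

5

There are k = 7 categories and 1 parameter estimated from the data, so df = 7 − 1 − 1 = 5.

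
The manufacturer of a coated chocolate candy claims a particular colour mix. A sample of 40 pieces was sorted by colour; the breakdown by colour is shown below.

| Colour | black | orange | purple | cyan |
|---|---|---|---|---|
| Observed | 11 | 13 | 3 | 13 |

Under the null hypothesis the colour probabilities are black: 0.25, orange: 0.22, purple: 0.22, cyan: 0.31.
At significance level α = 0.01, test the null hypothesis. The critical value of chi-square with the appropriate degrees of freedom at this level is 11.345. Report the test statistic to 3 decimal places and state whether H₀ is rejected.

Expected counts E_i = n·p_i: 40×0.25 = 10, 40×0.22 = 8.8, 40×0.22 = 8.8, 40×0.31 = 12.4.
χ² = (11−10)²/10 + (13−8.8)²/8.8 + (3−8.8)²/8.8 + (13−12.4)²/12.4
   = 0.1000 + 2.0045 + 3.8227 + 0.0290
Sum = 5.956
df = 3. Since 5.956 < 11.345, we do not reject H₀.

5.956; do not reject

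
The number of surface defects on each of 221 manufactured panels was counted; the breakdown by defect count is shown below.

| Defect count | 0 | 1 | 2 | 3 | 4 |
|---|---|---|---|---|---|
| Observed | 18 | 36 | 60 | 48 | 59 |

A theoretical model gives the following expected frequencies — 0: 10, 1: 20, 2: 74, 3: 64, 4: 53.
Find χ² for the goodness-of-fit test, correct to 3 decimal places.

cat         O        E   (O−E)²/E
0          18       10     6.4000
1          36       20    12.8000
2          60       74     2.6486
3          48       64     4.0000
4          59       53     0.6792
Sum = 26.528

26.528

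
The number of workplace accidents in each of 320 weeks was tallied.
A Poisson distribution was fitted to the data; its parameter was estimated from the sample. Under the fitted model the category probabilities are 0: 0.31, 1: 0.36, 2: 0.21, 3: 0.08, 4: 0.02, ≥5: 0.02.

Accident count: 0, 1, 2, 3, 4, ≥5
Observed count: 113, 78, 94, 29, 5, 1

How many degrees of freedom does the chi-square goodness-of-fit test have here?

4

There are k = 6 categories and 1 parameter estimated from the data, so df = 6 − 1 − 1 = 4.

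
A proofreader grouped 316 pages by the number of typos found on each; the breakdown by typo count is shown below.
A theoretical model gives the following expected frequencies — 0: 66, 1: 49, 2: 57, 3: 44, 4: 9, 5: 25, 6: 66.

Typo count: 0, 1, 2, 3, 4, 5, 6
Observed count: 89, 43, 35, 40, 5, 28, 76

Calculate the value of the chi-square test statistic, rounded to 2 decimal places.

χ² = (89−66)²/66 + (43−49)²/49 + (35−57)²/57 + (40−44)²/44 + (5−9)²/9 + (28−25)²/25 + (76−66)²/66
   = 8.015 + 0.735 + 8.491 + 0.364 + 1.778 + 0.360 + 1.515
Sum = 21.26

21.26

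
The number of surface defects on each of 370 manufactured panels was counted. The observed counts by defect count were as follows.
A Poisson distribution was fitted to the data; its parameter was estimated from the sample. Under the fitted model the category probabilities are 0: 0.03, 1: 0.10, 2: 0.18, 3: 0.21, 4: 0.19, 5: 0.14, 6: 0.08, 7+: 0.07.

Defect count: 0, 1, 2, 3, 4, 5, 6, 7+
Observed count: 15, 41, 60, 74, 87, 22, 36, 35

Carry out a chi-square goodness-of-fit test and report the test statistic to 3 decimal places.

28.325

Expected counts E_i = n·p_i: 370×0.03 = 11.1, 370×0.10 = 37, 370×0.18 = 66.6, 370×0.21 = 77.7, 370×0.19 = 70.3, 370×0.14 = 51.8, 370×0.08 = 29.6, 370×0.07 = 25.9.
0: (15 − 11.1)²/11.1 = 15.21/11.1 = 1.3703
1: (41 − 37)²/37 = 16/37 = 0.4324
2: (60 − 66.6)²/66.6 = 43.56/66.6 = 0.6541
3: (74 − 77.7)²/77.7 = 13.69/77.7 = 0.1762
4: (87 − 70.3)²/70.3 = 278.89/70.3 = 3.9671
5: (22 − 51.8)²/51.8 = 888.04/51.8 = 17.1436
6: (36 − 29.6)²/29.6 = 40.96/29.6 = 1.3838
7+: (35 − 25.9)²/25.9 = 82.81/25.9 = 3.1973
Sum = 28.325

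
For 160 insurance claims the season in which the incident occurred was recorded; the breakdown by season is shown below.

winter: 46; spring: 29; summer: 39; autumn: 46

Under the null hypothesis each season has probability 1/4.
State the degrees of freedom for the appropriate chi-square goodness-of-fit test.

3

There are k = 4 categories and no parameters were estimated from the data, so df = 4 − 1 = 3.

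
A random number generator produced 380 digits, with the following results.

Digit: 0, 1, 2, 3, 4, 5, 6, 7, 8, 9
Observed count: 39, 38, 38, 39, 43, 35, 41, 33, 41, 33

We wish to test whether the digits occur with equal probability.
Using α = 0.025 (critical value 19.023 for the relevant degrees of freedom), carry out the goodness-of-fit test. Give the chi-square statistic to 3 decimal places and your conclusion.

Expected count for each of the 10 categories: 380/10 = 38.
χ² = (39−38)²/38 + (38−38)²/38 + (38−38)²/38 + (39−38)²/38 + (43−38)²/38 + (35−38)²/38 + (41−38)²/38 + (33−38)²/38 + (41−38)²/38 + (33−38)²/38
   = 0.0263 + 0.0000 + 0.0000 + 0.0263 + 0.6579 + 0.2368 + 0.2368 + 0.6579 + 0.2368 + 0.6579
Sum = 2.737
df = 9. Since 2.737 < 19.023, we do not reject H₀.

2.737; do not reject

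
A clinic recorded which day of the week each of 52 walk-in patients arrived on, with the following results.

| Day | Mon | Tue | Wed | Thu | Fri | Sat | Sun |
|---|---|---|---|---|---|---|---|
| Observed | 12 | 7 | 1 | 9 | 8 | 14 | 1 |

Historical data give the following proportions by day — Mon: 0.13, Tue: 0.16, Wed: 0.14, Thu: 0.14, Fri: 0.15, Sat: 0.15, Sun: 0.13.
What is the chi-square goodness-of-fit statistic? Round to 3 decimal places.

Expected counts E_i = n·p_i: 52×0.13 = 6.76, 52×0.16 = 8.32, 52×0.14 = 7.28, 52×0.14 = 7.28, 52×0.15 = 7.8, 52×0.15 = 7.8, 52×0.13 = 6.76.
cat         O        E   (O−E)²/E
Mon        12     6.76     4.0618
Tue         7     8.32     0.2094
Wed         1     7.28     5.4174
Thu         9     7.28     0.4064
Fri         8      7.8     0.0051
Sat        14      7.8     4.9282
Sun         1     6.76     4.9079
Sum = 19.936

19.936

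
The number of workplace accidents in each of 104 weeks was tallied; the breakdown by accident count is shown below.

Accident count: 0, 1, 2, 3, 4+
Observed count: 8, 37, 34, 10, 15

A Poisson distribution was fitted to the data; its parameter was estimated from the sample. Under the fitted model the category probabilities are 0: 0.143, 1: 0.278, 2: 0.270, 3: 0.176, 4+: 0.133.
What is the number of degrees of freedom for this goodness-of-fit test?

There are k = 5 categories and 1 parameter estimated from the data, so df = 5 − 1 − 1 = 3.

3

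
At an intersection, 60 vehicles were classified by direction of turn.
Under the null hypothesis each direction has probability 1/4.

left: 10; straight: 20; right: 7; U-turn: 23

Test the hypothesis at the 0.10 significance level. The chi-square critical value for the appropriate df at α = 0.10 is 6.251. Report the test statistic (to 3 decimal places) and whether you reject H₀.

Expected count for each of the 4 categories: 60/4 = 15.
χ² = (10−15)²/15 + (20−15)²/15 + (7−15)²/15 + (23−15)²/15
   = 1.6667 + 1.6667 + 4.2667 + 4.2667
Sum = 11.867
df = 3. Since 11.867 > 6.251, we reject H₀.

11.867; reject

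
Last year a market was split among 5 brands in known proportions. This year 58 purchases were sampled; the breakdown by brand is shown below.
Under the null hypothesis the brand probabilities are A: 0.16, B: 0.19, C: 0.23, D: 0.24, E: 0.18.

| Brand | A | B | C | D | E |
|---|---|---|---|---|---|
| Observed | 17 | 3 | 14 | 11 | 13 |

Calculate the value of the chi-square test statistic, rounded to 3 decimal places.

13.532

Expected counts E_i = n·p_i: 58×0.16 = 9.28, 58×0.19 = 11.02, 58×0.23 = 13.34, 58×0.24 = 13.92, 58×0.18 = 10.44.
A: (17 − 9.28)²/9.28 = 59.5984/9.28 = 6.4222
B: (3 − 11.02)²/11.02 = 64.3204/11.02 = 5.8367
C: (14 − 13.34)²/13.34 = 0.4356/13.34 = 0.0327
D: (11 − 13.92)²/13.92 = 8.5264/13.92 = 0.6125
E: (13 − 10.44)²/10.44 = 6.5536/10.44 = 0.6277
Sum = 13.532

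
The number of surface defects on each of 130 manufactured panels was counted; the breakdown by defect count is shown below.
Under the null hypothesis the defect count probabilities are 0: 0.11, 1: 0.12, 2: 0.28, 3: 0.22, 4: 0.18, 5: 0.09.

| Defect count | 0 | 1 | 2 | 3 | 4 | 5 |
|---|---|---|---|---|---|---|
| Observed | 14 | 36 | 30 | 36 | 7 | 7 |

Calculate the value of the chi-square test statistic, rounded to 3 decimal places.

43.105

Expected counts E_i = n·p_i: 130×0.11 = 14.3, 130×0.12 = 15.6, 130×0.28 = 36.4, 130×0.22 = 28.6, 130×0.18 = 23.4, 130×0.09 = 11.7.
cat         O        E   (O−E)²/E
0          14     14.3     0.0063
1          36     15.6    26.6769
2          30     36.4     1.1253
3          36     28.6     1.9147
4           7     23.4    11.4940
5           7     11.7     1.8880
Sum = 43.105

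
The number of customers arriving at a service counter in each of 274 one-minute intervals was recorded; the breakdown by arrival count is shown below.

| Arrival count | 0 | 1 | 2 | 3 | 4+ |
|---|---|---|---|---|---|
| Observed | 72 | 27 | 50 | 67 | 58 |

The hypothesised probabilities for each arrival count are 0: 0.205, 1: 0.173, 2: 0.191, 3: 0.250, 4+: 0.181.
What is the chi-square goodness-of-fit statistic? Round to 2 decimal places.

14.80

Expected counts E_i = n·p_i: 274×0.205 = 56.17, 274×0.173 = 47.402, 274×0.191 = 52.334, 274×0.250 = 68.5, 274×0.181 = 49.594.
cat         O        E   (O−E)²/E
0          72    56.17      4.461
1          27   47.402      8.781
2          50   52.334      0.104
3          67     68.5      0.033
4+         58   49.594      1.425
Sum = 14.80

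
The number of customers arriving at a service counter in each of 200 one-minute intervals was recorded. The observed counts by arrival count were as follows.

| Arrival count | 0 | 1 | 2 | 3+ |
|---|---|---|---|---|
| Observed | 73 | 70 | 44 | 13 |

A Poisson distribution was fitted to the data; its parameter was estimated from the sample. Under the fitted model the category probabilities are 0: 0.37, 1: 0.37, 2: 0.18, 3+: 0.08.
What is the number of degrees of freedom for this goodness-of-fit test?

There are k = 4 categories and 1 parameter estimated from the data, so df = 4 − 1 − 1 = 2.

2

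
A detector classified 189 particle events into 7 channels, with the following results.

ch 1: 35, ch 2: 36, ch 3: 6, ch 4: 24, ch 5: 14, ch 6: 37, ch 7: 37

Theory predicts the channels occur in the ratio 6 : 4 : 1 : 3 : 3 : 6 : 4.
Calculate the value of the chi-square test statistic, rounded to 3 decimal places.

9.845

Ratio total = 27. Expected counts: 189×6/27 = 42, 189×4/27 = 28, 189×1/27 = 7, 189×3/27 = 21, 189×3/27 = 21, 189×6/27 = 42, 189×4/27 = 28.
cat         O        E   (O−E)²/E
ch 1       35       42     1.1667
ch 2       36       28     2.2857
ch 3        6        7     0.1429
ch 4       24       21     0.4286
ch 5       14       21     2.3333
ch 6       37       42     0.5952
ch 7       37       28     2.8929
Sum = 9.845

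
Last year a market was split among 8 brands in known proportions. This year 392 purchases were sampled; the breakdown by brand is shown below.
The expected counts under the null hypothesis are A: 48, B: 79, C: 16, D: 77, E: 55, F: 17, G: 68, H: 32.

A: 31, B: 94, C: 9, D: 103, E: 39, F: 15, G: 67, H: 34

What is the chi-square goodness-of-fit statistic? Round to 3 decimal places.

25.740

χ² = (31−48)²/48 + (94−79)²/79 + (9−16)²/16 + (103−77)²/77 + (39−55)²/55 + (15−17)²/17 + (67−68)²/68 + (34−32)²/32
   = 6.0208 + 2.8481 + 3.0625 + 8.7792 + 4.6545 + 0.2353 + 0.0147 + 0.1250
Sum = 25.740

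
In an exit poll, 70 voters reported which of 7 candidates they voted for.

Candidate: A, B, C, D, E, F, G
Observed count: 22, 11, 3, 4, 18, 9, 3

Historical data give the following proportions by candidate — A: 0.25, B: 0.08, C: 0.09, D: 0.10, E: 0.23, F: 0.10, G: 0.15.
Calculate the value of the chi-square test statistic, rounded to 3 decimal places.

15.531

Expected counts E_i = n·p_i: 70×0.25 = 17.5, 70×0.08 = 5.6, 70×0.09 = 6.3, 70×0.10 = 7, 70×0.23 = 16.1, 70×0.10 = 7, 70×0.15 = 10.5.
χ² = (22−17.5)²/17.5 + (11−5.6)²/5.6 + (3−6.3)²/6.3 + (4−7)²/7 + (18−16.1)²/16.1 + (9−7)²/7 + (3−10.5)²/10.5
   = 1.1571 + 5.2071 + 1.7286 + 1.2857 + 0.2242 + 0.5714 + 5.3571
Sum = 15.531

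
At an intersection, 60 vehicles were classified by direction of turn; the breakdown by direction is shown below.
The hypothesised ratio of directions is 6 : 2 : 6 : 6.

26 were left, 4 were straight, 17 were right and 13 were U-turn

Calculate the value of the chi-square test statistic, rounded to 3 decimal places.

5.667

Ratio total = 20. Expected counts: 60×6/20 = 18, 60×2/20 = 6, 60×6/20 = 18, 60×6/20 = 18.
χ² = (26−18)²/18 + (4−6)²/6 + (17−18)²/18 + (13−18)²/18
   = 3.5556 + 0.6667 + 0.0556 + 1.3889
Sum = 5.667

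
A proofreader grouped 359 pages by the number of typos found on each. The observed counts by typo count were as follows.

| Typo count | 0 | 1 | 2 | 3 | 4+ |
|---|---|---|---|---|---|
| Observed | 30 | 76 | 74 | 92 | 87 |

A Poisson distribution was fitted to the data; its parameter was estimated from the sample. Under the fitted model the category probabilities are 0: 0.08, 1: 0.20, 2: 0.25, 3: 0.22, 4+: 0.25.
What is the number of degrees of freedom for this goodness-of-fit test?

3

There are k = 5 categories and 1 parameter estimated from the data, so df = 5 − 1 − 1 = 3.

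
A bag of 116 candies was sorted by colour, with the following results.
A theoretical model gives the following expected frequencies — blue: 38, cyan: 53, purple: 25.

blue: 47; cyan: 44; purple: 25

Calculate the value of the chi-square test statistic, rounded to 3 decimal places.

blue: (47 − 38)²/38 = 81/38 = 2.1316
cyan: (44 − 53)²/53 = 81/53 = 1.5283
purple: (25 − 25)²/25 = 0/25 = 0.0000
Sum = 3.660

3.660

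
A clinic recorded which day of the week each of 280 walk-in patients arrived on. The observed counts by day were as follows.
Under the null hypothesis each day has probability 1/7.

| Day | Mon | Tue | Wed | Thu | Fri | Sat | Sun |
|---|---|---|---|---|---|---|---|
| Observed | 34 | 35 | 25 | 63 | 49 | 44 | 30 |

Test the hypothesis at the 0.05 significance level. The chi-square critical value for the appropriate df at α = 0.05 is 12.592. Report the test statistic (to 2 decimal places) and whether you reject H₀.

25.30; reject

Expected count for each of the 7 categories: 280/7 = 40.
cat         O        E   (O−E)²/E
Mon        34       40      0.900
Tue        35       40      0.625
Wed        25       40      5.625
Thu        63       40     13.225
Fri        49       40      2.025
Sat        44       40      0.400
Sun        30       40      2.500
Sum = 25.30
df = 6. Since 25.30 > 12.592, we reject H₀.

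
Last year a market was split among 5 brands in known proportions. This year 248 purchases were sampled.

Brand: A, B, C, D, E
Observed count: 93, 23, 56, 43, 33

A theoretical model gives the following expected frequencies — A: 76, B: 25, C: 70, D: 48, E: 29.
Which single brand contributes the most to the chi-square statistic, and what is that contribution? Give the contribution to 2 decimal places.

A: (93 − 76)²/76 = 289/76 = 3.803
B: (23 − 25)²/25 = 4/25 = 0.160
C: (56 − 70)²/70 = 196/70 = 2.800
D: (43 − 48)²/48 = 25/48 = 0.521
E: (33 − 29)²/29 = 16/29 = 0.552
The largest term is for A: 3.80.

A, 3.80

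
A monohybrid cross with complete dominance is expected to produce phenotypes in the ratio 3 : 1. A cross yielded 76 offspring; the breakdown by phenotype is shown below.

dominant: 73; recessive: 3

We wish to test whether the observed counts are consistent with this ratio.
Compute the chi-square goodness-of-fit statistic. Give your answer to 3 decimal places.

17.965

Ratio total = 4. Expected counts: 76×3/4 = 57, 76×1/4 = 19.
χ² = (73−57)²/57 + (3−19)²/19
   = 4.4912 + 13.4737
Sum = 17.965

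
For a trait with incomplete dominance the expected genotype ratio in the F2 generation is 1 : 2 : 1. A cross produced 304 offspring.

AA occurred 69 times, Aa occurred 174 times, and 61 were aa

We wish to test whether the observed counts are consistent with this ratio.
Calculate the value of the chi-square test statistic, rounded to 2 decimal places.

Ratio total = 4. Expected counts: 304×1/4 = 76, 304×2/4 = 152, 304×1/4 = 76.
AA: (69 − 76)²/76 = 49/76 = 0.645
Aa: (174 − 152)²/152 = 484/152 = 3.184
aa: (61 − 76)²/76 = 225/76 = 2.961
Sum = 6.79

6.79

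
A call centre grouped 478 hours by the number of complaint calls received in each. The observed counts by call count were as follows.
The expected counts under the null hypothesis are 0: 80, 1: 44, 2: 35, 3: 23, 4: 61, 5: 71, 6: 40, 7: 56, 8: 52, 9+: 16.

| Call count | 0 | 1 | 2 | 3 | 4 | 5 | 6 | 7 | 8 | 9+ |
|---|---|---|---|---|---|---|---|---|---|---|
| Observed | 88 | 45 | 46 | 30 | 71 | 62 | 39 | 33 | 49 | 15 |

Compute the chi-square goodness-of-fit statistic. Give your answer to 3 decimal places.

18.897

cat         O        E   (O−E)²/E
0          88       80     0.8000
1          45       44     0.0227
2          46       35     3.4571
3          30       23     2.1304
4          71       61     1.6393
5          62       71     1.1408
6          39       40     0.0250
7          33       56     9.4464
8          49       52     0.1731
9+         15       16     0.0625
Sum = 18.897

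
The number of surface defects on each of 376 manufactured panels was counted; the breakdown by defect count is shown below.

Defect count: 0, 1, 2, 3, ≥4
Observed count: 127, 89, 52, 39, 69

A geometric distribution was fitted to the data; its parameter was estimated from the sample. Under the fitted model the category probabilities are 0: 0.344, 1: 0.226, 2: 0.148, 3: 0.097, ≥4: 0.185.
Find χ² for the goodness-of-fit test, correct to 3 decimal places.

Expected counts E_i = n·p_i: 376×0.344 = 129.344, 376×0.226 = 84.976, 376×0.148 = 55.648, 376×0.097 = 36.472, 376×0.185 = 69.56.
cat         O        E   (O−E)²/E
0         127  129.344     0.0425
1          89   84.976     0.1906
2          52   55.648     0.2391
3          39   36.472     0.1752
≥4         69    69.56     0.0045
Sum = 0.652

0.652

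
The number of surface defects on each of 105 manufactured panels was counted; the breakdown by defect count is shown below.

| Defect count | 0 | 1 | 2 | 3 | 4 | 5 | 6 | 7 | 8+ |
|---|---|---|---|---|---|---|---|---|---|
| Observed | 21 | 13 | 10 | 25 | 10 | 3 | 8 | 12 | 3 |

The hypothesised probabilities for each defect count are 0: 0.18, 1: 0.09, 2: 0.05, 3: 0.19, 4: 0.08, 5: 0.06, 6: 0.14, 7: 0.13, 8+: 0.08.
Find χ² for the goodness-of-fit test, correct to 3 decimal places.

Expected counts E_i = n·p_i: 105×0.18 = 18.9, 105×0.09 = 9.45, 105×0.05 = 5.25, 105×0.19 = 19.95, 105×0.08 = 8.4, 105×0.06 = 6.3, 105×0.14 = 14.7, 105×0.13 = 13.65, 105×0.08 = 8.4.
0: (21 − 18.9)²/18.9 = 4.41/18.9 = 0.2333
1: (13 − 9.45)²/9.45 = 12.6025/9.45 = 1.3336
2: (10 − 5.25)²/5.25 = 22.5625/5.25 = 4.2976
3: (25 − 19.95)²/19.95 = 25.5025/19.95 = 1.2783
4: (10 − 8.4)²/8.4 = 2.56/8.4 = 0.3048
5: (3 − 6.3)²/6.3 = 10.89/6.3 = 1.7286
6: (8 − 14.7)²/14.7 = 44.89/14.7 = 3.0537
7: (12 − 13.65)²/13.65 = 2.7225/13.65 = 0.1995
8+: (3 − 8.4)²/8.4 = 29.16/8.4 = 3.4714
Sum = 15.901

15.901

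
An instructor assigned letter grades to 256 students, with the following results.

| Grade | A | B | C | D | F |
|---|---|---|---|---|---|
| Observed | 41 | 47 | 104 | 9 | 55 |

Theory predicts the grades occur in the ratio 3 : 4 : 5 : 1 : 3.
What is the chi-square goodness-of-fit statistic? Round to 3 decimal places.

Ratio total = 16. Expected counts: 256×3/16 = 48, 256×4/16 = 64, 256×5/16 = 80, 256×1/16 = 16, 256×3/16 = 48.
χ² = (41−48)²/48 + (47−64)²/64 + (104−80)²/80 + (9−16)²/16 + (55−48)²/48
   = 1.0208 + 4.5156 + 7.2000 + 3.0625 + 1.0208
Sum = 16.820

16.820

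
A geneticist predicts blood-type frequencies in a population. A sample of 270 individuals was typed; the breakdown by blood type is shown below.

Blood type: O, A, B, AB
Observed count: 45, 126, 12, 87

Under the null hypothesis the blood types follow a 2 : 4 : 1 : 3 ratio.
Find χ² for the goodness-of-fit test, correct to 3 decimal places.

13.278

Ratio total = 10. Expected counts: 270×2/10 = 54, 270×4/10 = 108, 270×1/10 = 27, 270×3/10 = 81.
χ² = (45−54)²/54 + (126−108)²/108 + (12−27)²/27 + (87−81)²/81
   = 1.5000 + 3.0000 + 8.3333 + 0.4444
Sum = 13.278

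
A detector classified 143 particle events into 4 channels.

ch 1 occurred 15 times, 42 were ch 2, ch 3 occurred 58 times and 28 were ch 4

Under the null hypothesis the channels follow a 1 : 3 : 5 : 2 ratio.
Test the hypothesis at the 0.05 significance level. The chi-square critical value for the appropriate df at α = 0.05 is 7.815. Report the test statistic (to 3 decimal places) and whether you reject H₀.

1.446; do not reject

Ratio total = 11. Expected counts: 143×1/11 = 13, 143×3/11 = 39, 143×5/11 = 65, 143×2/11 = 26.
cat         O        E   (O−E)²/E
ch 1       15       13     0.3077
ch 2       42       39     0.2308
ch 3       58       65     0.7538
ch 4       28       26     0.1538
Sum = 1.446
df = 3. Since 1.446 < 7.815, we do not reject H₀.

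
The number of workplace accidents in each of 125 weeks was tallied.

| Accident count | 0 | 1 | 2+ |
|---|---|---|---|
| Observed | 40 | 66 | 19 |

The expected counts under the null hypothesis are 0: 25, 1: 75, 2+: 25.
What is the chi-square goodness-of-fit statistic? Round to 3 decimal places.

11.520

0: (40 − 25)²/25 = 225/25 = 9.0000
1: (66 − 75)²/75 = 81/75 = 1.0800
2+: (19 − 25)²/25 = 36/25 = 1.4400
Sum = 11.520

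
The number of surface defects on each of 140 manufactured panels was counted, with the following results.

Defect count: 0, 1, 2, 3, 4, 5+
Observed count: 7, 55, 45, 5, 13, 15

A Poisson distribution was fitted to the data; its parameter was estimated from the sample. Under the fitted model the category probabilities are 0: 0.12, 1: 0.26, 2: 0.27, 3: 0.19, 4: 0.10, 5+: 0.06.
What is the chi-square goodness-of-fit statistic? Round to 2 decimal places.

39.39

Expected counts E_i = n·p_i: 140×0.12 = 16.8, 140×0.26 = 36.4, 140×0.27 = 37.8, 140×0.19 = 26.6, 140×0.10 = 14, 140×0.06 = 8.4.
χ² = (7−16.8)²/16.8 + (55−36.4)²/36.4 + (45−37.8)²/37.8 + (5−26.6)²/26.6 + (13−14)²/14 + (15−8.4)²/8.4
   = 5.717 + 9.504 + 1.371 + 17.540 + 0.071 + 5.186
Sum = 39.39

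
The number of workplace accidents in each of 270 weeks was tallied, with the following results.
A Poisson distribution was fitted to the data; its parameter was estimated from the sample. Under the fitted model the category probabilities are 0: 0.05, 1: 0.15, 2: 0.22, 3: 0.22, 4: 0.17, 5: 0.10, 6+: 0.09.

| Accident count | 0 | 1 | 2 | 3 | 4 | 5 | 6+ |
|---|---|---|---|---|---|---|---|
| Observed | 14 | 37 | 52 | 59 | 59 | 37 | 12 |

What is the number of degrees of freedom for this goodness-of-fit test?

There are k = 7 categories and 1 parameter estimated from the data, so df = 7 − 1 − 1 = 5.

5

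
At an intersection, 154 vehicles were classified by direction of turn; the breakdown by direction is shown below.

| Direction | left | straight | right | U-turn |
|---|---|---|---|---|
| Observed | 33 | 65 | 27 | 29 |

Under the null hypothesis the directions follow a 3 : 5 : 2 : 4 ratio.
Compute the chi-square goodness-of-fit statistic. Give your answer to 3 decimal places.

Ratio total = 14. Expected counts: 154×3/14 = 33, 154×5/14 = 55, 154×2/14 = 22, 154×4/14 = 44.
left: (33 − 33)²/33 = 0/33 = 0.0000
straight: (65 − 55)²/55 = 100/55 = 1.8182
right: (27 − 22)²/22 = 25/22 = 1.1364
U-turn: (29 − 44)²/44 = 225/44 = 5.1136
Sum = 8.068

8.068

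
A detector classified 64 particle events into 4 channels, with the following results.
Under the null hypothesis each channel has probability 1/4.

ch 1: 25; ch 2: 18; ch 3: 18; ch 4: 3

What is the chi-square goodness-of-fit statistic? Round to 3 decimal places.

Expected count for each of the 4 categories: 64/4 = 16.
cat         O        E   (O−E)²/E
ch 1       25       16     5.0625
ch 2       18       16     0.2500
ch 3       18       16     0.2500
ch 4        3       16    10.5625
Sum = 16.125

16.125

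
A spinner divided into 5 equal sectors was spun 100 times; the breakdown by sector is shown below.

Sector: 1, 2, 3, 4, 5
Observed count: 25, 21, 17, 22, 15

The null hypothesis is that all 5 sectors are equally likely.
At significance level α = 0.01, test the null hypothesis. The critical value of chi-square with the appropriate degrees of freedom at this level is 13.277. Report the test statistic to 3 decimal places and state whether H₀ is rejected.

Under H₀ each category has probability 1/5, so each expected count is 100/5 = 20.
cat         O        E   (O−E)²/E
1          25       20     1.2500
2          21       20     0.0500
3          17       20     0.4500
4          22       20     0.2000
5          15       20     1.2500
Sum = 3.200
df = 4. Since 3.200 < 13.277, we do not reject H₀.

3.200; do not reject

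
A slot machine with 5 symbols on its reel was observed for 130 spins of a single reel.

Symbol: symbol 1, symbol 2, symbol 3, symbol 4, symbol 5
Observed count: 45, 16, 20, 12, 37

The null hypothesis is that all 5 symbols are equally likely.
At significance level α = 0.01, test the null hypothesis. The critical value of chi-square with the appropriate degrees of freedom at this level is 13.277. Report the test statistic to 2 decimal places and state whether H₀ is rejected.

Under H₀ each category has probability 1/5, so each expected count is 130/5 = 26.
symbol 1: (45 − 26)²/26 = 361/26 = 13.885
symbol 2: (16 − 26)²/26 = 100/26 = 3.846
symbol 3: (20 − 26)²/26 = 36/26 = 1.385
symbol 4: (12 − 26)²/26 = 196/26 = 7.538
symbol 5: (37 − 26)²/26 = 121/26 = 4.654
Sum = 31.31
df = 4. Since 31.31 > 13.277, we reject H₀.

31.31; reject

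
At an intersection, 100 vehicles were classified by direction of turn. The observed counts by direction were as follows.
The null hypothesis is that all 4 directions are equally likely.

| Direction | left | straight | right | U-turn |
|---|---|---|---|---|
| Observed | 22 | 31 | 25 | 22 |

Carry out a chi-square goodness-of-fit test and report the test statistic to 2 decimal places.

Expected count for each of the 4 categories: 100/4 = 25.
left: (22 − 25)²/25 = 9/25 = 0.360
straight: (31 − 25)²/25 = 36/25 = 1.440
right: (25 − 25)²/25 = 0/25 = 0.000
U-turn: (22 − 25)²/25 = 9/25 = 0.360
Sum = 2.16

2.16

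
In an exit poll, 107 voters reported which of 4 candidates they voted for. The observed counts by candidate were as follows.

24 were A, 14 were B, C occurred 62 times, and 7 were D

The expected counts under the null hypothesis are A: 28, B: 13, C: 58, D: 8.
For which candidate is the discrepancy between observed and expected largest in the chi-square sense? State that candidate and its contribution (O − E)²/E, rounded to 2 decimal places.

A, 0.57

χ² = (24−28)²/28 + (14−13)²/13 + (62−58)²/58 + (7−8)²/8
   = 0.571 + 0.077 + 0.276 + 0.125
The largest term is for A: 0.57.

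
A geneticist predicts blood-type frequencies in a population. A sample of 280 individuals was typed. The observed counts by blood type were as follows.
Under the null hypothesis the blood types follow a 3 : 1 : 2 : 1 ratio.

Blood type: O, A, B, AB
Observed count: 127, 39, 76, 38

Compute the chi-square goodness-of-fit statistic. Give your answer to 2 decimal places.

Ratio total = 7. Expected counts: 280×3/7 = 120, 280×1/7 = 40, 280×2/7 = 80, 280×1/7 = 40.
χ² = (127−120)²/120 + (39−40)²/40 + (76−80)²/80 + (38−40)²/40
   = 0.408 + 0.025 + 0.200 + 0.100
Sum = 0.73

0.73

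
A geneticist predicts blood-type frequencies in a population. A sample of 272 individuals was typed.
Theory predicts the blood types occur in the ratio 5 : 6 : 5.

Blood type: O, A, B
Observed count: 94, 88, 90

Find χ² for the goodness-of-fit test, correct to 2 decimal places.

Ratio total = 16. Expected counts: 272×5/16 = 85, 272×6/16 = 102, 272×5/16 = 85.
χ² = (94−85)²/85 + (88−102)²/102 + (90−85)²/85
   = 0.953 + 1.922 + 0.294
Sum = 3.17

3.17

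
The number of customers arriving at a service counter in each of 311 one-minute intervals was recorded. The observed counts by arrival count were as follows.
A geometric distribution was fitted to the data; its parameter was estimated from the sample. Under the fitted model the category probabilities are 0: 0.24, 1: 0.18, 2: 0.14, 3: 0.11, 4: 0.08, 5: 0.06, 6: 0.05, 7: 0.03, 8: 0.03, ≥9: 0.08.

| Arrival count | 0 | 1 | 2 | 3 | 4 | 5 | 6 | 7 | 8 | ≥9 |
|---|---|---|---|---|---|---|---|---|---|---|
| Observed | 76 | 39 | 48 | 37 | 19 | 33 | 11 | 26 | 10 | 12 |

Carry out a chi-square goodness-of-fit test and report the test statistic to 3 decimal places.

56.101

Expected counts E_i = n·p_i: 311×0.24 = 74.64, 311×0.18 = 55.98, 311×0.14 = 43.54, 311×0.11 = 34.21, 311×0.08 = 24.88, 311×0.06 = 18.66, 311×0.05 = 15.55, 311×0.03 = 9.33, 311×0.03 = 9.33, 311×0.08 = 24.88.
χ² = (76−74.64)²/74.64 + (39−55.98)²/55.98 + (48−43.54)²/43.54 + (37−34.21)²/34.21 + (19−24.88)²/24.88 + (33−18.66)²/18.66 + (11−15.55)²/15.55 + (26−9.33)²/9.33 + (10−9.33)²/9.33 + (12−24.88)²/24.88
   = 0.0248 + 5.1504 + 0.4569 + 0.2275 + 1.3896 + 11.0201 + 1.3314 + 29.7844 + 0.0481 + 6.6678
Sum = 56.101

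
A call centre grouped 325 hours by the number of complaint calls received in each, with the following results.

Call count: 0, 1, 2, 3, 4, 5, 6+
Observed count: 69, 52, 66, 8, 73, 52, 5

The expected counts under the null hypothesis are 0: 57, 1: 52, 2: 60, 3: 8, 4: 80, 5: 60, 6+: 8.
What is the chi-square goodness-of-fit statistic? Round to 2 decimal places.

cat         O        E   (O−E)²/E
0          69       57      2.526
1          52       52      0.000
2          66       60      0.600
3           8        8      0.000
4          73       80      0.613
5          52       60      1.067
6+          5        8      1.125
Sum = 5.93

5.93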